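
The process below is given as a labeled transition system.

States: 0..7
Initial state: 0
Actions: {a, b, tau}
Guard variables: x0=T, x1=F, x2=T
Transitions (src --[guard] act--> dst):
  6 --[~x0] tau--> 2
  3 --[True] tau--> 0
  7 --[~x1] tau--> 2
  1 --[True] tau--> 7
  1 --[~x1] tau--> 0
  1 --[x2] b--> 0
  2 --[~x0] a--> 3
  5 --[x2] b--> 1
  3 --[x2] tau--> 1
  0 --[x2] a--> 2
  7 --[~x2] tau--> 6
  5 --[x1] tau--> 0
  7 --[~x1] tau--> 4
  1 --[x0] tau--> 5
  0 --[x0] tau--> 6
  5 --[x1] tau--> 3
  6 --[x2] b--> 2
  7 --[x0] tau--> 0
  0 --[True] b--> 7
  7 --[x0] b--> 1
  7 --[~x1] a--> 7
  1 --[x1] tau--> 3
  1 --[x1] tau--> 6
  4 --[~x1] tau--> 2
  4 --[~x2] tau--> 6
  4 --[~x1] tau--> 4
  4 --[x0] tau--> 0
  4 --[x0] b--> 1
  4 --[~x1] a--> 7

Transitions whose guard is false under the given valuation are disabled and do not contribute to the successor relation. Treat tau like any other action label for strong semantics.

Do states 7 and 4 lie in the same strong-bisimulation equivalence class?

Refine partition for ~:
  round 0: {{0,1,2,3,4,5,6,7}}
  round 1: {{0,4,7},{1},{2},{3},{5,6}}
  round 2: {{0},{1},{2},{3},{4,7},{5},{6}}
stable after 3 split(s): 7 block(s)
class of 7: {4,7}; class of 4: {4,7}

Answer: BISIMILAR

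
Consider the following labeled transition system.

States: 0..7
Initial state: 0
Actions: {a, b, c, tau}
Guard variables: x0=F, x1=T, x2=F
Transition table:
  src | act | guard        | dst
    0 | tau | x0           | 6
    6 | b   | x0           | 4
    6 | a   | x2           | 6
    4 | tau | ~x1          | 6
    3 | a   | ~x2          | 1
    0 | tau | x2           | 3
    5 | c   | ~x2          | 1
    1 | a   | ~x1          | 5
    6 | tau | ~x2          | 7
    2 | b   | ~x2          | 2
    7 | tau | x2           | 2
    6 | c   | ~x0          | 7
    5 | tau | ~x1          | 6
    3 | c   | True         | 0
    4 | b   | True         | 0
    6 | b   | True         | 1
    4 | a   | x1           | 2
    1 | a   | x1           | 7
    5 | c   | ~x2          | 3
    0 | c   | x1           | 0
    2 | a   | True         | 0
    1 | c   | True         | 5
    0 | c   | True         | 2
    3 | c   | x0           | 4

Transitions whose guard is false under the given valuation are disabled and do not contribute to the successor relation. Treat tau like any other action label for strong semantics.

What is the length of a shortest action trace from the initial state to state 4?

BFS to 4:
  depth 0: {0}
  depth 1: {2}
4 never appears.

Answer: UNREACHABLE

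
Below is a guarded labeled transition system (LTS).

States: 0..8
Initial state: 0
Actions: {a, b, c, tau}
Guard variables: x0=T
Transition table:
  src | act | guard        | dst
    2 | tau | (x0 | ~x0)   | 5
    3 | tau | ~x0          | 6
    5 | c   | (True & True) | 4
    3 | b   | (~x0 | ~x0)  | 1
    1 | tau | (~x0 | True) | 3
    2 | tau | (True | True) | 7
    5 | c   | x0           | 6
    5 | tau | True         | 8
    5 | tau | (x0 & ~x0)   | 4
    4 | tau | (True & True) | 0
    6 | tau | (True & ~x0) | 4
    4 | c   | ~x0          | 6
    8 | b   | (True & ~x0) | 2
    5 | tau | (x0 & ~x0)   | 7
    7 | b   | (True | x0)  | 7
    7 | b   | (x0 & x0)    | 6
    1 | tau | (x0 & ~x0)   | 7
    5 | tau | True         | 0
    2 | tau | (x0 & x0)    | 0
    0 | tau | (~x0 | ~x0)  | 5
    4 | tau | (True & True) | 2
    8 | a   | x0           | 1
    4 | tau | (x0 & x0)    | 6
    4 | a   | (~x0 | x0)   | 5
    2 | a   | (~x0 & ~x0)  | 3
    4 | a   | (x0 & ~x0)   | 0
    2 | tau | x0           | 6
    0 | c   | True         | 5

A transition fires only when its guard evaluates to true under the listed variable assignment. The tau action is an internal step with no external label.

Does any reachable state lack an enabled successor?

Answer: DEADLOCK at state 3

Trace:
R = {0,1,2,3,4,5,6,7,8}
  0: c→5  [1 out]
  1: tau→3  [1 out]
  2: tau→0  tau→5  tau→6  tau→7  [4 out]
  3: ∅  [deadlock]
  4: a→5  tau→0  tau→2  tau→6  [4 out]
  5: c→4  c→6  tau→0  tau→8  [4 out]
  6: ∅  [deadlock]
  7: b→6  b→7  [2 out]
  8: a→1  [1 out]
witness 3: c·tau·a·tau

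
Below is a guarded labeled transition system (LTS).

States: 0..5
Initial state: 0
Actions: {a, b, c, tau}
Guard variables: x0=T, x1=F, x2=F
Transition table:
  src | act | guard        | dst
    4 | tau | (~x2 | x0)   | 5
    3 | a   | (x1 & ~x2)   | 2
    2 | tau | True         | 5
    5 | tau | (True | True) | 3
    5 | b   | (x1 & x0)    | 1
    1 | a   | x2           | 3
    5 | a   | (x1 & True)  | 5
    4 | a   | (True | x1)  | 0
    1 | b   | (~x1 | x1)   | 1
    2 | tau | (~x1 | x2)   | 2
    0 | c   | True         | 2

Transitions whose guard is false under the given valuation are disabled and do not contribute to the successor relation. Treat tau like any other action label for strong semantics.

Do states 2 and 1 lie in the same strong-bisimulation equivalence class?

Refine partition for ~:
  round 0: {{0,1,2,3,4,5}}
  round 1: {{0},{1},{2,5},{3},{4}}
  round 2: {{0},{1},{2},{3},{4},{5}}
Fixed point at round 3; 6 class(es).
class of 2: {2}; class of 1: {1}

Answer: NOT BISIMILAR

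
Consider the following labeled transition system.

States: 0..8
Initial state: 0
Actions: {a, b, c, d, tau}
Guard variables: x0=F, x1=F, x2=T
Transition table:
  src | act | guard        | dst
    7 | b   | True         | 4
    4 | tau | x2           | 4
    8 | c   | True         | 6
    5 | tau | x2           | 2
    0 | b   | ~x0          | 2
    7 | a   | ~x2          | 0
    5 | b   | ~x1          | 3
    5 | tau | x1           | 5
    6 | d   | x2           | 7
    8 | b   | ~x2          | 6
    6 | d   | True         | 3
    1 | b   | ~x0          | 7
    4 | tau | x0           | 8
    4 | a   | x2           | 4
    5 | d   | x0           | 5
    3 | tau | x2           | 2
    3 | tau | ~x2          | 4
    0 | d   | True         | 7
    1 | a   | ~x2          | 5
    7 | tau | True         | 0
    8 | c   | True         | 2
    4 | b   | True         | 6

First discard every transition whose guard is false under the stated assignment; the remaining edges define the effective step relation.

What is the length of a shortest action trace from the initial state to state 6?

BFS to 6:
  L0 = {0}
  L1 = {2,7}
  L2 = {4}
  L3 = {6}
6 enters at depth 3; path d·b·b

Answer: 3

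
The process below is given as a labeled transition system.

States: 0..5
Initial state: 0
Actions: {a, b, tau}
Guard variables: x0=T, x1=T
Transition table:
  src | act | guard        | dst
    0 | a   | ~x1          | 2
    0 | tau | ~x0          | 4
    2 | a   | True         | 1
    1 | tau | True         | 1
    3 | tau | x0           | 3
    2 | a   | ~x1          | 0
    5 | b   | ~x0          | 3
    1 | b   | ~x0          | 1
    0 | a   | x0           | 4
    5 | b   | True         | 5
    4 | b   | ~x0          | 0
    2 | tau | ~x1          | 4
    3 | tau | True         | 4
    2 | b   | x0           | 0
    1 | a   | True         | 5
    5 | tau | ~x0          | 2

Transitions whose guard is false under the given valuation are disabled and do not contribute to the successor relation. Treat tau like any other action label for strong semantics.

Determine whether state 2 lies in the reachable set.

Guard filter leaves 8 enabled edge(s).
depth 0: {0}
depth 1: {4}  now seen {0,4}
Reachable = {0,4}

Answer: UNREACHABLE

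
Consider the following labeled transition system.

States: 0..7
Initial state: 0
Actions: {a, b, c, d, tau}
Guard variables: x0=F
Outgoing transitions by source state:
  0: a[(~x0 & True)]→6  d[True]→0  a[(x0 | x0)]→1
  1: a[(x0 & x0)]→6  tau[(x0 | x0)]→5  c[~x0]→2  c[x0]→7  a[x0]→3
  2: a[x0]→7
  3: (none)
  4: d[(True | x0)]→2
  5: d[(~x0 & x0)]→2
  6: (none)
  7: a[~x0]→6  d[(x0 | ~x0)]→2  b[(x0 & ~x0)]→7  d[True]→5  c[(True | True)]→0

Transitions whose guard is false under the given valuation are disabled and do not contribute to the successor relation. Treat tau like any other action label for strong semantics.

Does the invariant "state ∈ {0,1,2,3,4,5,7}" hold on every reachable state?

Answer: INVARIANT VIOLATED at state 6

Analysis:
Safe = {0,1,2,3,4,5,7}
Reachable = {0,6}
  0: safe
  6: VIOLATES
reach 6 via a — violates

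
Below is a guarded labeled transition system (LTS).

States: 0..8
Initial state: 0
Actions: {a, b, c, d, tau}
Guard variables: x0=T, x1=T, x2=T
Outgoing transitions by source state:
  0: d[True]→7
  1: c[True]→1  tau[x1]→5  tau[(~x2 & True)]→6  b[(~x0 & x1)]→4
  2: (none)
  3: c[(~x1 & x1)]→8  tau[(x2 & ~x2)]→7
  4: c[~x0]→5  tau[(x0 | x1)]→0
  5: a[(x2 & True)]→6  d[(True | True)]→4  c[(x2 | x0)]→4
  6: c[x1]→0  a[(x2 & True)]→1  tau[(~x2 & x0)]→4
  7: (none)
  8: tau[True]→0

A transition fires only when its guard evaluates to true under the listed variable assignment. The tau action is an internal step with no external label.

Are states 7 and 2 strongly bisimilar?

Refine partition for ~:
  P[0] = {{0,1,2,3,4,5,6,7,8}}
  P[1] = {{0},{1},{2,3,7},{4,8},{5},{6}}
6 equivalence class(es) (converged in 2)
7∈{2,3,7}, 2∈{2,3,7}

Answer: BISIMILAR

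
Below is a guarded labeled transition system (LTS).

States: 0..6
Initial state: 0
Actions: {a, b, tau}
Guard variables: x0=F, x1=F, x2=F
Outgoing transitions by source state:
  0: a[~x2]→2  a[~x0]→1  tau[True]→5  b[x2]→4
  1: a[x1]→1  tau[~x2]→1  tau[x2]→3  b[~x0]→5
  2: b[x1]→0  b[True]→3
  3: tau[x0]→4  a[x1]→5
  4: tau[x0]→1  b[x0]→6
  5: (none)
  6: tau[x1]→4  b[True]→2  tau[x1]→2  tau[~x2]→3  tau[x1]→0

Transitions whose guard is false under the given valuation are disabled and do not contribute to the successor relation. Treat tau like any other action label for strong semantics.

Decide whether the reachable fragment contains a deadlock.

Reach set: {0,1,2,3,5}
  0: a→1  a→2  tau→5  [deg 3]
  1: b→5  tau→1  [deg 2]
  2: b→3  [deg 1]
  3: ∅  [no exit]
  5: ∅  [no exit]
Path to 3: a·b

Answer: DEADLOCK at state 3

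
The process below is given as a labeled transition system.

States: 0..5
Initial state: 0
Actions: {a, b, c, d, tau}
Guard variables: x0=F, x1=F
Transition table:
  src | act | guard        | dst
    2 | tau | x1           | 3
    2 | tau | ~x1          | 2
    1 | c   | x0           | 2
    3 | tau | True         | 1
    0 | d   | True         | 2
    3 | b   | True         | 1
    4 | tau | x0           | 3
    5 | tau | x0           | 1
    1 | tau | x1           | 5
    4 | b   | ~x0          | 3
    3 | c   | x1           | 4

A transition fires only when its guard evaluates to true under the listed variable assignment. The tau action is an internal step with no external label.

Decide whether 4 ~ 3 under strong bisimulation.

Answer: NOT BISIMILAR

Analysis:
Refine partition for ~:
  P[0] = {{0,1,2,3,4,5}}
  P[1] = {{0},{1,5},{2},{3},{4}}
5 equivalence class(es) (converged in 2)
[4]={4}  [3]={3}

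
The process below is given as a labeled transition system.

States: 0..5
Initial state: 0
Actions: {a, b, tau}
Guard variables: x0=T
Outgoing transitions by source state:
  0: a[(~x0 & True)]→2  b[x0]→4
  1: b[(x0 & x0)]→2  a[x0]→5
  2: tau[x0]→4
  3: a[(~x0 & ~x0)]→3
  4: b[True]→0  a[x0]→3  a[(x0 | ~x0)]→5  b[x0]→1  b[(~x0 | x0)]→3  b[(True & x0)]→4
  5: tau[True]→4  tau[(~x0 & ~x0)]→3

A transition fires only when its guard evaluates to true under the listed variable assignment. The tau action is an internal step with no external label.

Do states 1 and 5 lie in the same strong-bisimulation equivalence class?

Compute ~ classes (split until stable):
  π0 = {{0,1,2,3,4,5}}
  π1 = {{0},{1,4},{2,5},{3}}
  π2 = {{0},{1},{2,5},{3},{4}}
5 equivalence class(es) (converged in 3)
[1]={1}  [5]={2,5}

Answer: NOT BISIMILAR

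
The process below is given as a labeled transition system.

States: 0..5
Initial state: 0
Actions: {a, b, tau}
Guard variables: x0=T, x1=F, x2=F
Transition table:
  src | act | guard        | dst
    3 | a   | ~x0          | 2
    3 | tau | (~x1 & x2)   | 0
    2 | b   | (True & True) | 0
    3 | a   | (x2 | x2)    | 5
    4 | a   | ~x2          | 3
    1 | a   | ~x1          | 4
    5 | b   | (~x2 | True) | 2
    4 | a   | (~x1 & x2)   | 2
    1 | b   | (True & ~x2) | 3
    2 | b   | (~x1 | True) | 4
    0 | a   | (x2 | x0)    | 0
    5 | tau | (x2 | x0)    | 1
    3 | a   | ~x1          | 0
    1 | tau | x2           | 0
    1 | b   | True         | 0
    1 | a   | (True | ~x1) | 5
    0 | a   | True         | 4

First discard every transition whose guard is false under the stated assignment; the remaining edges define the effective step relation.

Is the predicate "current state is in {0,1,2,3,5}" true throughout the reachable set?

Safe = {0,1,2,3,5}
R = {0,3,4}
  0: ✓
  3: ✓
  4: VIOLATES
counterexample path to 4: a

Answer: INVARIANT VIOLATED at state 4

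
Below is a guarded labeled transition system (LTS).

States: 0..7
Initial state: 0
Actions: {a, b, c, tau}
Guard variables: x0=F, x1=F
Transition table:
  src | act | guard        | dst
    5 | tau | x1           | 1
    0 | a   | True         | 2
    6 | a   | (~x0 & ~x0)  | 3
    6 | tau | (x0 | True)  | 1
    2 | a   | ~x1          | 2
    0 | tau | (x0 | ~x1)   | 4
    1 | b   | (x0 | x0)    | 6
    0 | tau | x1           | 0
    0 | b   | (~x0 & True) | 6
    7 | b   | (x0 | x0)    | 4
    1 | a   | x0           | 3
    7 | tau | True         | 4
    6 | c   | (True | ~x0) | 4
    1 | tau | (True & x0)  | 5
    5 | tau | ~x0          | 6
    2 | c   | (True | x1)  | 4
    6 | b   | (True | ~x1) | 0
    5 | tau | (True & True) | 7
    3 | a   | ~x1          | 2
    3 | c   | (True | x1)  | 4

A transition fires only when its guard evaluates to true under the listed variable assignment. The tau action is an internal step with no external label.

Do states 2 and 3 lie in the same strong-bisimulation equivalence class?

Answer: BISIMILAR

Analysis:
Compute ~ classes (split until stable):
  round 0: {{0,1,2,3,4,5,6,7}}
  round 1: {{0},{1,4},{2,3},{5,7},{6}}
  round 2: {{0},{1,4},{2,3},{5},{6},{7}}
6 equivalence class(es) (converged in 3)
class of 2: {2,3}; class of 3: {2,3}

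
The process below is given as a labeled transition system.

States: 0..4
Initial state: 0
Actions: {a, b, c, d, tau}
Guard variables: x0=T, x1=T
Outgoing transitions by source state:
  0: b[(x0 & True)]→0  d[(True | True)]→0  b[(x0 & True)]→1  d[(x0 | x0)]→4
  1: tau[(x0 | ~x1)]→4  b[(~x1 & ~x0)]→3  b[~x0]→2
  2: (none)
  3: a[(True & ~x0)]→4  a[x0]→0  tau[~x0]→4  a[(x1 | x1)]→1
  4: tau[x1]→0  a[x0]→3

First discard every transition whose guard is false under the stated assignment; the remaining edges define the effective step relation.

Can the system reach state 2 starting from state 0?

Answer: UNREACHABLE

Working:
After dropping false guards: 9 live edges.
L0 = {0}
L1 = {1,4}  now seen {0,1,4}
L2 = {3}  now seen {0,1,3,4}
R = {0,1,3,4}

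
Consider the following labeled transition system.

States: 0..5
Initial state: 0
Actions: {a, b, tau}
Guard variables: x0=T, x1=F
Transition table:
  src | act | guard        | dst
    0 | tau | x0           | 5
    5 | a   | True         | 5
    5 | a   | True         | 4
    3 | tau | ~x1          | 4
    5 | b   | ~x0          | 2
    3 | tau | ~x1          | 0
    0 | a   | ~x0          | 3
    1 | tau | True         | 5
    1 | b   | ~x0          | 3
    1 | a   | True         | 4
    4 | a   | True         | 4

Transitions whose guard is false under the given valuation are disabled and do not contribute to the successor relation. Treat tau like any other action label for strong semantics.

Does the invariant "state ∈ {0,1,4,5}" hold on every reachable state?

Answer: INVARIANT HOLDS

Trace:
Inv-set: {0,1,4,5}
R = {0,4,5}
  0: ok
  4: ok
  5: ok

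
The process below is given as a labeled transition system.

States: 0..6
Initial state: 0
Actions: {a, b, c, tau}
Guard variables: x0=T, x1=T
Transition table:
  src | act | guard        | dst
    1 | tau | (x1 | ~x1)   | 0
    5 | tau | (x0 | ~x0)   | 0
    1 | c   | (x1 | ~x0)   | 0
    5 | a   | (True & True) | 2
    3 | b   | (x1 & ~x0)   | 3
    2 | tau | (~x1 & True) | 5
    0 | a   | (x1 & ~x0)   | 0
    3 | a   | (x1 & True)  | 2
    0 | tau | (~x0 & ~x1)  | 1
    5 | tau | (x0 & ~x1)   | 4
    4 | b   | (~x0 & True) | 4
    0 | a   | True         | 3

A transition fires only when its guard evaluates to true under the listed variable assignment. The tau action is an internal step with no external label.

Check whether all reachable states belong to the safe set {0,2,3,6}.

Inv-set: {0,2,3,6}
Reachable = {0,2,3}
  0: ✓
  2: ✓
  3: ✓

Answer: INVARIANT HOLDS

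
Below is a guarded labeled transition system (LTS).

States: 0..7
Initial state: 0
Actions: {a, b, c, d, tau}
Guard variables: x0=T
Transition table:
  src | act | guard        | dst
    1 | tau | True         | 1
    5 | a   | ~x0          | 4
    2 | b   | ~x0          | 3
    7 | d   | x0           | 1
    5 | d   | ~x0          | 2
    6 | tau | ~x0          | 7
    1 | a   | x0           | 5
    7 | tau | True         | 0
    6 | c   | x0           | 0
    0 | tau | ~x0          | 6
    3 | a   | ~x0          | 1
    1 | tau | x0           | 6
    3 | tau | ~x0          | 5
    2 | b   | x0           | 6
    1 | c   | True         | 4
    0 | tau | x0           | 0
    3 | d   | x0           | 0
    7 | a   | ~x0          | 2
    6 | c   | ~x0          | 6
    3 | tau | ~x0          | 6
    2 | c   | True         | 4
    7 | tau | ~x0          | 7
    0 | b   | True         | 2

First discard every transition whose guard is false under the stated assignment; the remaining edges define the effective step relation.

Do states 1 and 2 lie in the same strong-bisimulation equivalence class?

Answer: NOT BISIMILAR

Trace:
Compute ~ classes (split until stable):
  π0 = {{0,1,2,3,4,5,6,7}}
  π1 = {{0},{1},{2},{3},{4,5},{6},{7}}
7 equivalence class(es) (converged in 2)
1∈{1}, 2∈{2}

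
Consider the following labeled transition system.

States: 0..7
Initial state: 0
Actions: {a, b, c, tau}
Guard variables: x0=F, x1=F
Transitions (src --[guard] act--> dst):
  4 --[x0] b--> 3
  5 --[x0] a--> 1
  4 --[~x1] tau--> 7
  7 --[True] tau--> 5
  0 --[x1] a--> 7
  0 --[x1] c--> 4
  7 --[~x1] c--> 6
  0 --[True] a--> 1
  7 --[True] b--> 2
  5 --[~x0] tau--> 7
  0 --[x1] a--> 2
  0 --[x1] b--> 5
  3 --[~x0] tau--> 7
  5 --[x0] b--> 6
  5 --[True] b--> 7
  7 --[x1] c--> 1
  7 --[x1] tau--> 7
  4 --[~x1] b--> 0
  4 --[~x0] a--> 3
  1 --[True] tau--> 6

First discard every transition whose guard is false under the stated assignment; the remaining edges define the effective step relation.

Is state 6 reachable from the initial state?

Answer: REACHABLE

Analysis:
11 transition(s) survive guard evaluation.
Layer 0: {0}
Layer 1: {1}  cumulative {0,1}
Layer 2: {6}  cumulative {0,1,6}
R = {0,1,6}
trace reaching 6: a·tau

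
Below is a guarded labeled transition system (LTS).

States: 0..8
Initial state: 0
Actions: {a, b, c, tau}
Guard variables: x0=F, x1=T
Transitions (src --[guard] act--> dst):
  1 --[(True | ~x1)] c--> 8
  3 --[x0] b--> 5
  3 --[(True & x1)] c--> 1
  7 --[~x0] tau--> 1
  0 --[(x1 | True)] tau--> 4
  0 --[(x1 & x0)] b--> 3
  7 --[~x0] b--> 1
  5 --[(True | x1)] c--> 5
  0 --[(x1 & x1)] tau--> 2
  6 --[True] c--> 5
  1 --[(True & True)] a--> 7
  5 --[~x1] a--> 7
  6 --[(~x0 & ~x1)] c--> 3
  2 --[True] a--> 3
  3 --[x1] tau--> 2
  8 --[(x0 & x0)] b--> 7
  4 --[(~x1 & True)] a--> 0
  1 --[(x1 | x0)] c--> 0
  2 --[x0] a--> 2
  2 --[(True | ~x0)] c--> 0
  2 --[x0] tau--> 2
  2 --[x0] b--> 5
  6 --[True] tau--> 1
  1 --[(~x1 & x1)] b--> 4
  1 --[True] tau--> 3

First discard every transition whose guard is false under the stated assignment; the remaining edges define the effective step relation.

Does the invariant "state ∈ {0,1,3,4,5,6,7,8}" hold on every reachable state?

Allowed set {0,1,3,4,5,6,7,8}
R = {0,1,2,3,4,7,8}
  0: ✓
  1: ✓
  2: outside
  3: ✓
  4: ✓
  7: ✓
  8: ✓
reach 2 via tau — violates

Answer: INVARIANT VIOLATED at state 2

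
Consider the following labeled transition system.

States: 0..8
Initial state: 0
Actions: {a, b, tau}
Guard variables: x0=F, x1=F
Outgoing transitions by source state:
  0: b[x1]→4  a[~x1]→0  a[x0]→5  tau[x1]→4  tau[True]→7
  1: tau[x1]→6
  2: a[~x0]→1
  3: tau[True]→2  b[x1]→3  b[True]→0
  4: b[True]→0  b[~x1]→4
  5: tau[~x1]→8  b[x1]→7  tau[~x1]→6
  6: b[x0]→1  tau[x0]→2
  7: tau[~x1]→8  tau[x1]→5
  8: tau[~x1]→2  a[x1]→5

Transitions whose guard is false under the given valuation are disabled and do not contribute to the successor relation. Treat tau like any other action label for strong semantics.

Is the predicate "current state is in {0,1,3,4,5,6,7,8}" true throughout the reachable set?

Safe = {0,1,3,4,5,6,7,8}
Reachable = {0,1,2,7,8}
  0: safe
  1: safe
  2: outside
  7: safe
  8: safe
reach 2 via tau·tau·tau — violates

Answer: INVARIANT VIOLATED at state 2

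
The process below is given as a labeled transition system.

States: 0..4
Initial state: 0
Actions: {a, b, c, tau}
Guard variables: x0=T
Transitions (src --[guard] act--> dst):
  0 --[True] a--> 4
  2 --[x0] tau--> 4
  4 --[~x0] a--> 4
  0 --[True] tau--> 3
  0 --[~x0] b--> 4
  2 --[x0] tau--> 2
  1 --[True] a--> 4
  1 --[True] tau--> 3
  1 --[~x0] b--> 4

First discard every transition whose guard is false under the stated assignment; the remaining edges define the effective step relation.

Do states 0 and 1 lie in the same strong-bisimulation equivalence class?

Compute ~ classes (split until stable):
  P[0] = {{0,1,2,3,4}}
  P[1] = {{0,1},{2},{3,4}}
Fixed point at round 2; 3 class(es).
[0]={0,1}  [1]={0,1}

Answer: BISIMILAR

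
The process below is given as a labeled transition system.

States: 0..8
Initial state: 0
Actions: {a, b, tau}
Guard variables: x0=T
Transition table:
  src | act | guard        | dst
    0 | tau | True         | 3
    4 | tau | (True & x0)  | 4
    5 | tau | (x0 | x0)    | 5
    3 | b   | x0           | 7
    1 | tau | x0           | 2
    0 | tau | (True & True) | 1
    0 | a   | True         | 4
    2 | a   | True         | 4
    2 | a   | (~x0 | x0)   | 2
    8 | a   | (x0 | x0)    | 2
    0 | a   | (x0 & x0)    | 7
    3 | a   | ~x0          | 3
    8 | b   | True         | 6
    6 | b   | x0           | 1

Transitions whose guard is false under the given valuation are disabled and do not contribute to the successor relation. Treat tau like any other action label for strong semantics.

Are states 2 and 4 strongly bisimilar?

Refine partition for ~:
  round 0: {{0,1,2,3,4,5,6,7,8}}
  round 1: {{0},{1,4,5},{2},{3,6},{7},{8}}
  round 2: {{0},{1},{2},{3},{4,5},{6},{7},{8}}
8 equivalence class(es) (converged in 3)
[2]={2}  [4]={4,5}

Answer: NOT BISIMILAR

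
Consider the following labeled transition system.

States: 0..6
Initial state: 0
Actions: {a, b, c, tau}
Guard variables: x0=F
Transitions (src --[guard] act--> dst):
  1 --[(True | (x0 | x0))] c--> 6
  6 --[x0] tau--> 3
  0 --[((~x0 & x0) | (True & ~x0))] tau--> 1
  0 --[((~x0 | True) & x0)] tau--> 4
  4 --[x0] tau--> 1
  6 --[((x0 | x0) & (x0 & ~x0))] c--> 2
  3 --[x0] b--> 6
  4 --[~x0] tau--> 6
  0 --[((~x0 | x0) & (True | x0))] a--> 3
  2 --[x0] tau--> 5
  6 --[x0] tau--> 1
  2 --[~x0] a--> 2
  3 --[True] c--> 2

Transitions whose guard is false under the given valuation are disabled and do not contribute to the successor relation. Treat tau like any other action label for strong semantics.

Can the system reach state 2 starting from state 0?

6 transition(s) survive guard evaluation.
L0 = {0}
L1 = {1,3}  cumulative {0,1,3}
L2 = {2,6}  cumulative {0,1,2,3,6}
R = {0,1,2,3,6}
witness 2: a·c

Answer: REACHABLE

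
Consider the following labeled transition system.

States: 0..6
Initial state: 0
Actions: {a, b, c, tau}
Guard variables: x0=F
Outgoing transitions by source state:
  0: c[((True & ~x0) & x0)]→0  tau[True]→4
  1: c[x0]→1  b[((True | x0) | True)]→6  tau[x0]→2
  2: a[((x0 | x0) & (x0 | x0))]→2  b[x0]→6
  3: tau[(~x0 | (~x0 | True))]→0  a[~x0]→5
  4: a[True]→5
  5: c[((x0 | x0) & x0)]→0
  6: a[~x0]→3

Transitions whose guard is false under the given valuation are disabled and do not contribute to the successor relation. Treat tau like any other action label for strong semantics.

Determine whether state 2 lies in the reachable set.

6 transition(s) survive guard evaluation.
depth 0: {0}
depth 1: {4}  total {0,4}
depth 2: {5}  total {0,4,5}
Reachable = {0,4,5}

Answer: UNREACHABLE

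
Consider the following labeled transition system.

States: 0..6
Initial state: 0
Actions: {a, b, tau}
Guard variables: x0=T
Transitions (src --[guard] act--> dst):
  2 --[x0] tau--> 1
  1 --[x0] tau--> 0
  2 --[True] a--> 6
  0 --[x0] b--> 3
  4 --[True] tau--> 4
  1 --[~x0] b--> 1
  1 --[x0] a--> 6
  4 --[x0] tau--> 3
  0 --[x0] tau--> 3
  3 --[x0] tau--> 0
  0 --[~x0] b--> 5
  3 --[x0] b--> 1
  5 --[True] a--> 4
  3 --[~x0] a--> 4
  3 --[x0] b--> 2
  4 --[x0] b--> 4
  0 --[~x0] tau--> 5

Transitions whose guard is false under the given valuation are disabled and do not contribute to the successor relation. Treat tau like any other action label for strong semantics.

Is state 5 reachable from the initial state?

Guard filter leaves 13 enabled edge(s).
Layer 0: {0}
Layer 1: {3}  cumulative {0,3}
Layer 2: {1,2}  cumulative {0,1,2,3}
Layer 3: {6}  cumulative {0,1,2,3,6}
Reachable = {0,1,2,3,6}

Answer: UNREACHABLE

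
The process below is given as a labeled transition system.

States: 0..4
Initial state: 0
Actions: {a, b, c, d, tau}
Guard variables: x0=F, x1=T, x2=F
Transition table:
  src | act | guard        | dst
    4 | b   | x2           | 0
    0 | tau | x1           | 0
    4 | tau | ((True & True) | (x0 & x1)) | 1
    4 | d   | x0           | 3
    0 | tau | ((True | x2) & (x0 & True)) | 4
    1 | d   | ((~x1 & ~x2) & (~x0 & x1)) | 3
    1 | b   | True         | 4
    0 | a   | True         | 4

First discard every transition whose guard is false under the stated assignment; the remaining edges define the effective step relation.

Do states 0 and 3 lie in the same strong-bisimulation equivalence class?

Compute ~ classes (split until stable):
  round 0: {{0,1,2,3,4}}
  round 1: {{0},{1},{2,3},{4}}
stable after 2 split(s): 4 block(s)
[0]={0}  [3]={2,3}

Answer: NOT BISIMILAR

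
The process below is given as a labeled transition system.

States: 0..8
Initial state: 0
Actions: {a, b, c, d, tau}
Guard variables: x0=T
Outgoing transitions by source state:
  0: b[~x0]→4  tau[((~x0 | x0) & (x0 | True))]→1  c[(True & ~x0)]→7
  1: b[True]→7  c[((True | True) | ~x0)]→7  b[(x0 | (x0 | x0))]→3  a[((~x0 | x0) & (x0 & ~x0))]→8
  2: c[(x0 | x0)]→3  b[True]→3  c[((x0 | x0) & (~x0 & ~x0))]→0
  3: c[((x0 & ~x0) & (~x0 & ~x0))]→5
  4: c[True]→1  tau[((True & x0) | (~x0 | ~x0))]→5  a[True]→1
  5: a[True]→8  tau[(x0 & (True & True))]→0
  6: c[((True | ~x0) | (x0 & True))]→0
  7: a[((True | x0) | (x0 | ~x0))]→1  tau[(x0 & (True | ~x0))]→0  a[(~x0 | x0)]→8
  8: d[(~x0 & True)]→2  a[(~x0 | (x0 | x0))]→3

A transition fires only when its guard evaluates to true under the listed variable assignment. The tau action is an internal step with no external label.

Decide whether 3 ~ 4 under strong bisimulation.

Answer: NOT BISIMILAR

Trace:
Compute ~ classes (split until stable):
  round 0: {{0,1,2,3,4,5,6,7,8}}
  round 1: {{0},{1,2},{3},{4},{5,7},{6},{8}}
  round 2: {{0},{1},{2},{3},{4},{5},{6},{7},{8}}
9 equivalence class(es) (converged in 3)
[3]={3}  [4]={4}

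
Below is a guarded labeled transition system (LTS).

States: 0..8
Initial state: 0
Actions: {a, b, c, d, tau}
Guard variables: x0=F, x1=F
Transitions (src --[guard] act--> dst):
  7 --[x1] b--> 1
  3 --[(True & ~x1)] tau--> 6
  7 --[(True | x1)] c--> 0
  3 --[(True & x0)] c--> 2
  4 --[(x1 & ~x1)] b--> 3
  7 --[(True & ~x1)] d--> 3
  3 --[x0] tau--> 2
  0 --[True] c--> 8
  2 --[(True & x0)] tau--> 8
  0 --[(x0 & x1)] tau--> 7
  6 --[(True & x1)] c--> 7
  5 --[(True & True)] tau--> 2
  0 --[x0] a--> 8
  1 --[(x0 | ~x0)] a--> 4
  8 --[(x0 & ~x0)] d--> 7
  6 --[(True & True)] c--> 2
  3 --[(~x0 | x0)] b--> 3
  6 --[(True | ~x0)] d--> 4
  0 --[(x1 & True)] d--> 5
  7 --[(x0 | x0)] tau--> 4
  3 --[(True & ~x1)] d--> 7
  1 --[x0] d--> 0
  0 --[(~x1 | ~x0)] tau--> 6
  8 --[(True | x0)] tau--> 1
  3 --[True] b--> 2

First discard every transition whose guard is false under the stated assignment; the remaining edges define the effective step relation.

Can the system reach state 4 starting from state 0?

Answer: REACHABLE

Analysis:
After dropping false guards: 13 live edges.
L0 = {0}
L1 = {6,8}  cumulative {0,6,8}
L2 = {1,2,4}  cumulative {0,1,2,4,6,8}
Reachable = {0,1,2,4,6,8}
trace reaching 4: tau·d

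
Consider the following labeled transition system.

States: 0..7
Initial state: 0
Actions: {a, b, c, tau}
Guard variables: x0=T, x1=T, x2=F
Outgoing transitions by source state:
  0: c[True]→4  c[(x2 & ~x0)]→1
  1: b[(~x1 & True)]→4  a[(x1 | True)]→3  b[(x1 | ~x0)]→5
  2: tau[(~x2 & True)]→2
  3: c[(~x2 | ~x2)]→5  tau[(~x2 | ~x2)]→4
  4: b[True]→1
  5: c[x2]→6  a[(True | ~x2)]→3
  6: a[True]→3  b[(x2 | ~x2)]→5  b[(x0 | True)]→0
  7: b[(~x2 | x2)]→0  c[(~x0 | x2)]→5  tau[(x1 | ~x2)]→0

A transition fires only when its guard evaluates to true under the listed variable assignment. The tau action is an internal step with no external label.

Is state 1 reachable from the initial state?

Answer: REACHABLE

Working:
13 transition(s) survive guard evaluation.
L0 = {0}
L1 = {4}  cumulative {0,4}
L2 = {1}  cumulative {0,1,4}
L3 = {3,5}  cumulative {0,1,3,4,5}
R = {0,1,3,4,5}
trace reaching 1: c·b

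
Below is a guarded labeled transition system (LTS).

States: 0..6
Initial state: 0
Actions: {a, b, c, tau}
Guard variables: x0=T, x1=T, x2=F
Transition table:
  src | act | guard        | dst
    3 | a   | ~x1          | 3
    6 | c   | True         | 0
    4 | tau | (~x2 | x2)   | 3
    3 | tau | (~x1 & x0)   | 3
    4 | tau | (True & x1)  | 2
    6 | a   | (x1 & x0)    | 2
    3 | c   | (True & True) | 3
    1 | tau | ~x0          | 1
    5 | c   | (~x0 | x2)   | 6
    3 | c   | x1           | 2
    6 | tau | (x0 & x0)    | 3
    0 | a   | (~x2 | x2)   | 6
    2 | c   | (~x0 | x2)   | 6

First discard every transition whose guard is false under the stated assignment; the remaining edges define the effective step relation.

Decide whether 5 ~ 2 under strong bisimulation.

Answer: BISIMILAR

Working:
Refine partition for ~:
  π0 = {{0,1,2,3,4,5,6}}
  π1 = {{0},{1,2,5},{3},{4},{6}}
5 equivalence class(es) (converged in 2)
[5]={1,2,5}  [2]={1,2,5}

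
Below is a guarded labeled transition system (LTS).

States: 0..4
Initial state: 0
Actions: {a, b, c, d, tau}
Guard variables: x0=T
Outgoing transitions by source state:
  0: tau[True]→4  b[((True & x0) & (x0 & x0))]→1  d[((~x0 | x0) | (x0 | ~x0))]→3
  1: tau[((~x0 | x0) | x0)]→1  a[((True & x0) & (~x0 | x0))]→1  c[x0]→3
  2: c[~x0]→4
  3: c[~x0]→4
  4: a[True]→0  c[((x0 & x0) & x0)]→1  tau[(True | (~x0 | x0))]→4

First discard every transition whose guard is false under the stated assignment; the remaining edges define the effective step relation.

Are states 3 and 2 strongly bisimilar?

Bisimulation quotient by refinement:
  P[0] = {{0,1,2,3,4}}
  P[1] = {{0},{1,4},{2,3}}
  P[2] = {{0},{1},{2,3},{4}}
stable after 3 split(s): 4 block(s)
3∈{2,3}, 2∈{2,3}

Answer: BISIMILAR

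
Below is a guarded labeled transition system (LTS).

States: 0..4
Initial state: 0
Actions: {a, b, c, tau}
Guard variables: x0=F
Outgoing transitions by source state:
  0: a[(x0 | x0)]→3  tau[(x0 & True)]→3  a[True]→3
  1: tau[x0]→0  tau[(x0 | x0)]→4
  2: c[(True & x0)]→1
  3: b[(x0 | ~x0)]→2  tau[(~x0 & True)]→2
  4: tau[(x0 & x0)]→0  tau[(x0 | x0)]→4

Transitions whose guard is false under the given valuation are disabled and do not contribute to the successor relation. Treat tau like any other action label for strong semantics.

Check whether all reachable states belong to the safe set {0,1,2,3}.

Answer: INVARIANT HOLDS

Trace:
Inv-set: {0,1,2,3}
Reachable = {0,2,3}
  0: safe
  2: safe
  3: safe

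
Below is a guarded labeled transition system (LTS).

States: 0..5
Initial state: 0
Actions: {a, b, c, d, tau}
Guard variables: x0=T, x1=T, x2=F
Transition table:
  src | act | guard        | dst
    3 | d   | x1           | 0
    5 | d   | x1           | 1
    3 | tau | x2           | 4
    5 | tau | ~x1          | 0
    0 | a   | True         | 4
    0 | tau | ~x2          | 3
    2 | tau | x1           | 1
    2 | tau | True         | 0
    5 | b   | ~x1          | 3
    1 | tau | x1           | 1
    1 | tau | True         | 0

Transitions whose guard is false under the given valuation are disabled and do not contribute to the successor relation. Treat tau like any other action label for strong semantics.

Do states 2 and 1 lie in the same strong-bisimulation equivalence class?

Compute ~ classes (split until stable):
  π0 = {{0,1,2,3,4,5}}
  π1 = {{0},{1,2},{3,5},{4}}
  π2 = {{0},{1,2},{3},{4},{5}}
Fixed point at round 3; 5 class(es).
[2]={1,2}  [1]={1,2}

Answer: BISIMILAR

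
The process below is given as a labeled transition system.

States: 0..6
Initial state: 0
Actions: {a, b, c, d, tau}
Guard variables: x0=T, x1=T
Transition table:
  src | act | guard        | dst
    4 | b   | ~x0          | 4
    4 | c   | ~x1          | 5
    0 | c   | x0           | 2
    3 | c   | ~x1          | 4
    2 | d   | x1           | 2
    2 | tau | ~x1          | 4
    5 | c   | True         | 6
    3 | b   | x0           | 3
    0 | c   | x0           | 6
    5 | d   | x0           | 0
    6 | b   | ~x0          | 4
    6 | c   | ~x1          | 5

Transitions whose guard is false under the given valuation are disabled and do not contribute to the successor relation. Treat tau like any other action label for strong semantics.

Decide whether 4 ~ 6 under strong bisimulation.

Answer: BISIMILAR

Analysis:
Compute ~ classes (split until stable):
  P[0] = {{0,1,2,3,4,5,6}}
  P[1] = {{0},{1,4,6},{2},{3},{5}}
Fixed point at round 2; 5 class(es).
class of 4: {1,4,6}; class of 6: {1,4,6}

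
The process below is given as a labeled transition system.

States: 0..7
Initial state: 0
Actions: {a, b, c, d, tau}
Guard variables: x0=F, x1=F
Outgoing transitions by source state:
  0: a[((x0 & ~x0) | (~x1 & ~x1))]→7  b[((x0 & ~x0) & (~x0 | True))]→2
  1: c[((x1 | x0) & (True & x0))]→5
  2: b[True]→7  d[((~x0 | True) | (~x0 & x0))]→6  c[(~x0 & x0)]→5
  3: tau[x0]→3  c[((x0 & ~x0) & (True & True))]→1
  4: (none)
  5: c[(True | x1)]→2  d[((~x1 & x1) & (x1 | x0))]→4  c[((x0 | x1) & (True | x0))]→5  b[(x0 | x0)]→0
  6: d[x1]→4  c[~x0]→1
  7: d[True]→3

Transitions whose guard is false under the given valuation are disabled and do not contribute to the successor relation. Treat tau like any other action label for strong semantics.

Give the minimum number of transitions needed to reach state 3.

BFS to 3:
  Layer 0: {0}
  Layer 1: {7}
  Layer 2: {3}
3 enters at depth 2; path a·d

Answer: 2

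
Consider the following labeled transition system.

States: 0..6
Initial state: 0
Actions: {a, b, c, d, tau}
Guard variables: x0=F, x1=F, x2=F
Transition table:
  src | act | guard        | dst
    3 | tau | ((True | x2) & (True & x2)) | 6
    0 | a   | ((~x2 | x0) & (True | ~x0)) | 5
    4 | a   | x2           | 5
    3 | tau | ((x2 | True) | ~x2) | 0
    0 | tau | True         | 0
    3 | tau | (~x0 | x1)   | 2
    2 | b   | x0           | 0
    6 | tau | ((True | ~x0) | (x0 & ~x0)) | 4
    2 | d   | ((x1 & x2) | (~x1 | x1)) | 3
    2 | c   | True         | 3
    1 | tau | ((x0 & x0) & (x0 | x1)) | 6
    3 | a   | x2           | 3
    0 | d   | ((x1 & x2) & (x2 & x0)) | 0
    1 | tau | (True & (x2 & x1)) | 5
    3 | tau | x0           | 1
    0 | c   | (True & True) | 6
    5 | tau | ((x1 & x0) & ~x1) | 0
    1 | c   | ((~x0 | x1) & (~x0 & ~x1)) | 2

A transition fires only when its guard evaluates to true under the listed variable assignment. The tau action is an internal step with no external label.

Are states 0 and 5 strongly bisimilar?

Answer: NOT BISIMILAR

Trace:
Bisimulation quotient by refinement:
  round 0: {{0,1,2,3,4,5,6}}
  round 1: {{0},{1},{2},{3,6},{4,5}}
  round 2: {{0},{1},{2},{3},{4,5},{6}}
stable after 3 split(s): 6 block(s)
class of 0: {0}; class of 5: {4,5}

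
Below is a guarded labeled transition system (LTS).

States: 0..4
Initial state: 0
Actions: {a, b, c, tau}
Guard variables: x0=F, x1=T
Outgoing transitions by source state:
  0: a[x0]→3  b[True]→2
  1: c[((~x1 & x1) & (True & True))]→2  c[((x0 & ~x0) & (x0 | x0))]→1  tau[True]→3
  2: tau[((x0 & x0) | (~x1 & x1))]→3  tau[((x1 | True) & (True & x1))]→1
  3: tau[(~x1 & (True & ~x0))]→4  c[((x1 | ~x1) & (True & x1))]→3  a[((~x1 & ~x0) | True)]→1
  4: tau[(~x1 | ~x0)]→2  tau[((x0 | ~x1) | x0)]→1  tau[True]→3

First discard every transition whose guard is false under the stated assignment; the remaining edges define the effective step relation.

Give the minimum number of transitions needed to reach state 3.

Answer: 3

Analysis:
Breadth-first toward 3:
  depth 0: {0}
  depth 1: {2}
  depth 2: {1}
  depth 3: {3}
depth(3)=3, e.g. b·tau·tau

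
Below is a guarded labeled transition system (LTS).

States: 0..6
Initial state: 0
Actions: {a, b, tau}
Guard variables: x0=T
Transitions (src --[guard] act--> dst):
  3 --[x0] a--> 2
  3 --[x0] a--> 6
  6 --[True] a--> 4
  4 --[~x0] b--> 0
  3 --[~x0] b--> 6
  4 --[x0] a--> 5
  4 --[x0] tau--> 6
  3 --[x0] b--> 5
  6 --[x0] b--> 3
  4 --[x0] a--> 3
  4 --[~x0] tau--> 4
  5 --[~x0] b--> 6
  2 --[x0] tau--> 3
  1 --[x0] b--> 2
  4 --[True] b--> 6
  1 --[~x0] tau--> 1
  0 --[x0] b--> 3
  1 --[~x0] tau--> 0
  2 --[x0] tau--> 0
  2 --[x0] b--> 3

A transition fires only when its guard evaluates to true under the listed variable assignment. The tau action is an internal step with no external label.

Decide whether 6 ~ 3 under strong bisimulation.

Refine partition for ~:
  round 0: {{0,1,2,3,4,5,6}}
  round 1: {{0,1},{2},{3,6},{4},{5}}
  round 2: {{0},{1},{2},{3},{4},{5},{6}}
stable after 3 split(s): 7 block(s)
class of 6: {6}; class of 3: {3}

Answer: NOT BISIMILAR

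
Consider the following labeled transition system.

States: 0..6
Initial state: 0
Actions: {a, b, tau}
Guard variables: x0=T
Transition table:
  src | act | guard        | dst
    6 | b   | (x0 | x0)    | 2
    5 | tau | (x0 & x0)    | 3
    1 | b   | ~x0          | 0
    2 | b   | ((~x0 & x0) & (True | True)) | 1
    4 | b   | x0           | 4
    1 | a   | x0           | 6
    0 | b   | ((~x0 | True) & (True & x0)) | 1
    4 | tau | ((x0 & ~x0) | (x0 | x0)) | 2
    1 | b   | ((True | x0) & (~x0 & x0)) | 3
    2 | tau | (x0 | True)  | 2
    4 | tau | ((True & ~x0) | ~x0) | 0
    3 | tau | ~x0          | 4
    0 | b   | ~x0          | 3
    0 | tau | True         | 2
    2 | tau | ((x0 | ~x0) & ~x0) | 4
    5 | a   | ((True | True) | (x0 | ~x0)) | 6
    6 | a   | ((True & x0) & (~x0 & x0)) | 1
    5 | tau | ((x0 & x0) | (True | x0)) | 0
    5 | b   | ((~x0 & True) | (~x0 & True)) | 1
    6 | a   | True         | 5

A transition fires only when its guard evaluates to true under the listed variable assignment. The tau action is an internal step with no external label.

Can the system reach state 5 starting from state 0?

Answer: REACHABLE

Analysis:
After dropping false guards: 11 live edges.
L0 = {0}
L1 = {1,2}  cumulative {0,1,2}
L2 = {6}  cumulative {0,1,2,6}
L3 = {5}  cumulative {0,1,2,5,6}
L4 = {3}  cumulative {0,1,2,3,5,6}
Reach set: {0,1,2,3,5,6}
Path to 5: b·a·a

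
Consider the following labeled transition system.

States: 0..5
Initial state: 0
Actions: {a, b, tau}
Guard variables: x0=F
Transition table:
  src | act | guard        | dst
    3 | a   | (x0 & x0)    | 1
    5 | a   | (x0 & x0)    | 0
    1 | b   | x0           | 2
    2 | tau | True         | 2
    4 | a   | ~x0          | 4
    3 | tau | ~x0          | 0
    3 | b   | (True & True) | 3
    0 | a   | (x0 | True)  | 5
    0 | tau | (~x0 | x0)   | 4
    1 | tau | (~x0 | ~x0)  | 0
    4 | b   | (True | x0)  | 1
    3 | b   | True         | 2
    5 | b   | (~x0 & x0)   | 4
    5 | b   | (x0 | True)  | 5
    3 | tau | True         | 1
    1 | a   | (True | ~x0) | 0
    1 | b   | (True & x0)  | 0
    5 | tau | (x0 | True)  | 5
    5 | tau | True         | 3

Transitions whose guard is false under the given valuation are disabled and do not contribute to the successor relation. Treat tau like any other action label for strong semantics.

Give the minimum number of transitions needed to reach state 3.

BFS to 3:
  L0 = {0}
  L1 = {4,5}
  L2 = {1,3}
depth(3)=2, e.g. a·tau

Answer: 2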